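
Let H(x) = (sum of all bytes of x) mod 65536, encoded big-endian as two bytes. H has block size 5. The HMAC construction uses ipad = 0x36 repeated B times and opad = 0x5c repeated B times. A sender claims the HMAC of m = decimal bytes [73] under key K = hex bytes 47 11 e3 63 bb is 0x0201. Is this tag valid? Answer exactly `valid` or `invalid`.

invalid

Key hex bytes 47 11 e3 63 bb is exactly B = 5 bytes: K' = 47 11 e3 63 bb.
K' ⊕ ipad = 71 27 d5 55 8d; K' ⊕ opad = 1b 4d bf 3f e7.
Inner hash: sum = 113+39+213+85+141+73 = 664 → 02 98.
Outer hash (recomputed tag): sum = 27+77+191+63+231+2+152 = 743 → 02 e7.
Recomputed tag = 02e7; claimed = 0201 → mismatch.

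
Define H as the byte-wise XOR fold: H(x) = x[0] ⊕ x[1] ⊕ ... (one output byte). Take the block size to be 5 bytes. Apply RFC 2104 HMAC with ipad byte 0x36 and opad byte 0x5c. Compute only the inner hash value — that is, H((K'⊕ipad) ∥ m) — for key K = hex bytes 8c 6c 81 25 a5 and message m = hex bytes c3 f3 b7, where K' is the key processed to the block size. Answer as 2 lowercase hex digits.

Key hex bytes 8c 6c 81 25 a5 is exactly B = 5 bytes: K' = 8c 6c 81 25 a5.
K' ⊕ ipad = ba 5a b7 13 93.
Inner input = ba 5a b7 13 93 ∥ c3 f3 b7.
Inner hash: XOR ba⊕5a⊕b7⊕13⊕93⊕c3⊕f3⊕b7 = 50.

50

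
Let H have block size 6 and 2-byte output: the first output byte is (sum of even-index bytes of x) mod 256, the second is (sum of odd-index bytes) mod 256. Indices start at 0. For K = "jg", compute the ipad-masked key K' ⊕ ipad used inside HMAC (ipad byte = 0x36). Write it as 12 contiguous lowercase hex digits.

Key "jg" = 6a 67 is 2 bytes ≤ B = 6; zero-pad to 6 bytes: K' = 6a 67 00 00 00 00.
XOR each byte with 0x36: 6a⊕36=5c, 67⊕36=51, 00⊕36=36, 00⊕36=36, 00⊕36=36, 00⊕36=36.

5c5136363636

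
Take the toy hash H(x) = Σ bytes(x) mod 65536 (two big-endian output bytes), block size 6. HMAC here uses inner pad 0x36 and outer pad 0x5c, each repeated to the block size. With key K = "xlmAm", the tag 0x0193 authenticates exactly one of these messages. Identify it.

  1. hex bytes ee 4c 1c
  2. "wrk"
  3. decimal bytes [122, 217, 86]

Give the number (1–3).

1

Key "xlmAm" = 78 6c 6d 41 6d is 5 bytes ≤ B = 6; zero-pad to 6 bytes: K' = 78 6c 6d 41 6d 00.
K' ⊕ ipad = 4e 5a 5b 77 5b 36; K' ⊕ opad = 24 30 31 1d 31 5c.
m1: inner = H(4e 5a 5b 77 5b 36 ee 4c 1c) = 03 61; tag = H(24 30 31 1d 31 5c 03 61) = 0193 ← matches
m2: inner = H(4e 5a 5b 77 5b 36 77 72 6b) = 03 5f; tag = H(24 30 31 1d 31 5c 03 5f) = 0191
m3: inner = H(4e 5a 5b 77 5b 36 7a d9 56) = 03 b4; tag = H(24 30 31 1d 31 5c 03 b4) = 01e6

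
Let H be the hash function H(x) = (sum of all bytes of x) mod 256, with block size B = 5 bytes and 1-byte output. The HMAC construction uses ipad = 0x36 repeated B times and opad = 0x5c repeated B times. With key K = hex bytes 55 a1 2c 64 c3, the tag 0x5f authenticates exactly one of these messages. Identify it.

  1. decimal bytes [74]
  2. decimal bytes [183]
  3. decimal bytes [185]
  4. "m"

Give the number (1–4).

Key hex bytes 55 a1 2c 64 c3 is exactly B = 5 bytes: K' = 55 a1 2c 64 c3.
K' ⊕ ipad = 63 97 1a 52 f5; K' ⊕ opad = 09 fd 70 38 9f.
m1: inner = H(63 97 1a 52 f5 4a) = a5; tag = H(09 fd 70 38 9f a5) = f2
m2: inner = H(63 97 1a 52 f5 b7) = 12; tag = H(09 fd 70 38 9f 12) = 5f ← matches
m3: inner = H(63 97 1a 52 f5 b9) = 14; tag = H(09 fd 70 38 9f 14) = 61
m4: inner = H(63 97 1a 52 f5 6d) = c8; tag = H(09 fd 70 38 9f c8) = 15

2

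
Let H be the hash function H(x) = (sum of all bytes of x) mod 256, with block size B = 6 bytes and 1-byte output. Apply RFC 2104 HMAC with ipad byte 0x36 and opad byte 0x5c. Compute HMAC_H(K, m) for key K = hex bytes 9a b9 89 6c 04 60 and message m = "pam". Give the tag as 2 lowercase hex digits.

5e

Key hex bytes 9a b9 89 6c 04 60 is exactly B = 6 bytes: K' = 9a b9 89 6c 04 60.
K' ⊕ ipad = ac 8f bf 5a 32 56.  K' ⊕ opad = c6 e5 d5 30 58 3c.
Inner input = (K'⊕ipad) ∥ m = ac 8f bf 5a 32 56 ∥ 70 61 6d.
Inner hash: sum = 172+143+191+90+50+86+112+97+109 = 1050; mod 256 = 26 → 1a.
Outer input = (K'⊕opad) ∥ inner = c6 e5 d5 30 58 3c ∥ 1a.
Outer hash (tag): sum = 198+229+213+48+88+60+26 = 862; mod 256 = 94 → 5e.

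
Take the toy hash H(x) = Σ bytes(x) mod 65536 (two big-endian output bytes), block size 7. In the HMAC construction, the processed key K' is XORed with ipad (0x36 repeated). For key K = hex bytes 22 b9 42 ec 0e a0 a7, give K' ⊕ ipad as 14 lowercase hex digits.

148f74da389691

Key hex bytes 22 b9 42 ec 0e a0 a7 is exactly B = 7 bytes: K' = 22 b9 42 ec 0e a0 a7.
XOR each byte with 0x36: 22⊕36=14, b9⊕36=8f, 42⊕36=74, ec⊕36=da, 0e⊕36=38, a0⊕36=96, a7⊕36=91.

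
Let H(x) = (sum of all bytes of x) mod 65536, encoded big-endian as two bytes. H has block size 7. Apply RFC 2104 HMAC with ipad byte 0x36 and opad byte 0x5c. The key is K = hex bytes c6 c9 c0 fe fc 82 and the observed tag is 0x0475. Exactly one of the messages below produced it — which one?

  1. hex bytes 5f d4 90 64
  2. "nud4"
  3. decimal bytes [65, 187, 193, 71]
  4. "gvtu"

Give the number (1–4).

Key hex bytes c6 c9 c0 fe fc 82 is 6 bytes ≤ B = 7; zero-pad to 7 bytes: K' = c6 c9 c0 fe fc 82 00.
K' ⊕ ipad = f0 ff f6 c8 ca b4 36; K' ⊕ opad = 9a 95 9c a2 a0 de 5c.
m1: inner = H(f0 ff f6 c8 ca b4 36 5f d4 90 64) = 07 88; tag = H(9a 95 9c a2 a0 de 5c 07 88) = 04d6
m2: inner = H(f0 ff f6 c8 ca b4 36 6e 75 64 34) = 06 dc; tag = H(9a 95 9c a2 a0 de 5c 06 dc) = 0529
m3: inner = H(f0 ff f6 c8 ca b4 36 41 bb c1 47) = 07 65; tag = H(9a 95 9c a2 a0 de 5c 07 65) = 04b3
m4: inner = H(f0 ff f6 c8 ca b4 36 67 76 74 75) = 07 27; tag = H(9a 95 9c a2 a0 de 5c 07 27) = 0475 ← matches

4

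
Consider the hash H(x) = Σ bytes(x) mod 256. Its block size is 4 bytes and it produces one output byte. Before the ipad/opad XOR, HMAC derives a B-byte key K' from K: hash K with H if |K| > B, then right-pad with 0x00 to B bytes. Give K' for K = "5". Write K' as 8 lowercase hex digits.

Key "5" = 35 is 1 byte ≤ B = 4; zero-pad to 4 bytes: K' = 35 00 00 00.

35000000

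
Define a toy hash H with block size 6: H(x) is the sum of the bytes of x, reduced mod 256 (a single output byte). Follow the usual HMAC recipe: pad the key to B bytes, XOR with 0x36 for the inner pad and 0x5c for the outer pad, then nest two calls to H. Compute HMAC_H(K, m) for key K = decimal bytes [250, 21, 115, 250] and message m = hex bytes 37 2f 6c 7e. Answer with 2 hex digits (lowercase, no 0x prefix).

38

Key decimal bytes [250, 21, 115, 250] = fa 15 73 fa is 4 bytes ≤ B = 6; zero-pad to 6 bytes: K' = fa 15 73 fa 00 00.
K' ⊕ ipad = cc 23 45 cc 36 36.  K' ⊕ opad = a6 49 2f a6 5c 5c.
Inner input = (K'⊕ipad) ∥ m = cc 23 45 cc 36 36 ∥ 37 2f 6c 7e.
Inner hash: sum = 204+35+69+204+54+54+55+47+108+126 = 956; mod 256 = 188 → bc.
Outer input = (K'⊕opad) ∥ inner = a6 49 2f a6 5c 5c ∥ bc.
Outer hash (tag): sum = 166+73+47+166+92+92+188 = 824; mod 256 = 56 → 38.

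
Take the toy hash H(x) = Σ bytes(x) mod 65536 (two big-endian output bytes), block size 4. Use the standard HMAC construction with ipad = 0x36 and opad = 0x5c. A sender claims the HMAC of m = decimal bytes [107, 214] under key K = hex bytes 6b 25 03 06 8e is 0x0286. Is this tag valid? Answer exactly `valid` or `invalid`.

Key hex bytes 6b 25 03 06 8e is 5 bytes > B = 4, so hash it first: H(key) = 01 27, then zero-pad to 4 bytes: K' = 01 27 00 00.
K' ⊕ ipad = 37 11 36 36; K' ⊕ opad = 5d 7b 5c 5c.
Inner hash: sum = 55+17+54+54+107+214 = 501 → 01 f5.
Outer hash (recomputed tag): sum = 93+123+92+92+1+245 = 646 → 02 86.
Recomputed tag = 0286; claimed = 0286 → match.

valid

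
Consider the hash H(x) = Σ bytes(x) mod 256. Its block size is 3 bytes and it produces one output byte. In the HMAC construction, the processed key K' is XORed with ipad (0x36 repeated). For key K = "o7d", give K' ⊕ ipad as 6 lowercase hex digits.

590152

Key "o7d" = 6f 37 64 is exactly B = 3 bytes: K' = 6f 37 64.
XOR each byte with 0x36: 6f⊕36=59, 37⊕36=01, 64⊕36=52.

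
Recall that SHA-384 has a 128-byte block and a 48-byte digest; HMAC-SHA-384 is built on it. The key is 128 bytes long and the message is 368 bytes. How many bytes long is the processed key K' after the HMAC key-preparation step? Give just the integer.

Key is 128 ≤ 128 bytes, zero-padded: |K'| = 128.

128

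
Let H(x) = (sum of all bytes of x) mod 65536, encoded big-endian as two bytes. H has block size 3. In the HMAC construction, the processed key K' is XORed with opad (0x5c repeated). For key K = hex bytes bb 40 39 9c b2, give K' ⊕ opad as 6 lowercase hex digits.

5ede5c

Key hex bytes bb 40 39 9c b2 is 5 bytes > B = 3, so hash it first: H(key) = 02 82, then zero-pad to 3 bytes: K' = 02 82 00.
XOR each byte with 0x5c: 02⊕5c=5e, 82⊕5c=de, 00⊕5c=5c.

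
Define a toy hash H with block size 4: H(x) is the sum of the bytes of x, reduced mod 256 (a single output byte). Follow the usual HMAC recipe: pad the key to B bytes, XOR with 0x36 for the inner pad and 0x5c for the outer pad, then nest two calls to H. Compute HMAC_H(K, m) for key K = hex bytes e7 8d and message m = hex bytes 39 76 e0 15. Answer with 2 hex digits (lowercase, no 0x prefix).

e0

Key hex bytes e7 8d is 2 bytes ≤ B = 4; zero-pad to 4 bytes: K' = e7 8d 00 00.
K' ⊕ ipad = d1 bb 36 36.  K' ⊕ opad = bb d1 5c 5c.
Inner input = (K'⊕ipad) ∥ m = d1 bb 36 36 ∥ 39 76 e0 15.
Inner hash: sum = 209+187+54+54+57+118+224+21 = 924; mod 256 = 156 → 9c.
Outer input = (K'⊕opad) ∥ inner = bb d1 5c 5c ∥ 9c.
Outer hash (tag): sum = 187+209+92+92+156 = 736; mod 256 = 224 → e0.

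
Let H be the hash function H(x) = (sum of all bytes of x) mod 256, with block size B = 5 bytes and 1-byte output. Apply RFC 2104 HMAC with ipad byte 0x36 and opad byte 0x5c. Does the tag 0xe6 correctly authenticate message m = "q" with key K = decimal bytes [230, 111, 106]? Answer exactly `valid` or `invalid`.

invalid

Key decimal bytes [230, 111, 106] = e6 6f 6a is 3 bytes ≤ B = 5; zero-pad to 5 bytes: K' = e6 6f 6a 00 00.
K' ⊕ ipad = d0 59 5c 36 36; K' ⊕ opad = ba 33 36 5c 5c.
Inner hash: sum = 208+89+92+54+54+113 = 610; mod 256 = 98 → 62.
Outer hash (recomputed tag): sum = 186+51+54+92+92+98 = 573; mod 256 = 61 → 3d.
Recomputed tag = 3d; claimed = e6 → mismatch.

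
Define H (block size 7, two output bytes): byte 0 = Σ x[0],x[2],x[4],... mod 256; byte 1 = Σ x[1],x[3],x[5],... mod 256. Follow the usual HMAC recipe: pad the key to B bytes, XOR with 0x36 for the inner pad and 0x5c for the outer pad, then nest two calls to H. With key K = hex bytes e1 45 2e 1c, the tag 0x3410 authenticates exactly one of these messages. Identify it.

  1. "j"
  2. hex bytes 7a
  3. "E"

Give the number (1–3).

2

Key hex bytes e1 45 2e 1c is 4 bytes ≤ B = 7; zero-pad to 7 bytes: K' = e1 45 2e 1c 00 00 00.
K' ⊕ ipad = d7 73 18 2a 36 36 36; K' ⊕ opad = bd 19 72 40 5c 5c 5c.
m1: inner = H(d7 73 18 2a 36 36 36 6a) = 5b 3d; tag = H(bd 19 72 40 5c 5c 5c 5b 3d) = 2410
m2: inner = H(d7 73 18 2a 36 36 36 7a) = 5b 4d; tag = H(bd 19 72 40 5c 5c 5c 5b 4d) = 3410 ← matches
m3: inner = H(d7 73 18 2a 36 36 36 45) = 5b 18; tag = H(bd 19 72 40 5c 5c 5c 5b 18) = ff10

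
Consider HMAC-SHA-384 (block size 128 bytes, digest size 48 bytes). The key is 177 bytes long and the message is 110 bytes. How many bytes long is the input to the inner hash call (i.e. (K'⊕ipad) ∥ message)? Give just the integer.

238

Key is 177 > 128 bytes, so it is hashed to 48 bytes then zero-padded to 128: |K'| = 128.
Inner input = (K'⊕ipad) ∥ m → 128 + 110 = 238 bytes.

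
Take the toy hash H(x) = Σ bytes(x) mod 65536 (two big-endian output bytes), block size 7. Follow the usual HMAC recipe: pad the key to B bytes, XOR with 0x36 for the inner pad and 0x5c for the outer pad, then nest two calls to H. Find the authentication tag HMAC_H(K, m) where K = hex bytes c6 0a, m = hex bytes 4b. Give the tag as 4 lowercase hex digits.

0343

Key hex bytes c6 0a is 2 bytes ≤ B = 7; zero-pad to 7 bytes: K' = c6 0a 00 00 00 00 00.
K' ⊕ ipad = f0 3c 36 36 36 36 36.  K' ⊕ opad = 9a 56 5c 5c 5c 5c 5c.
Inner input = (K'⊕ipad) ∥ m = f0 3c 36 36 36 36 36 ∥ 4b.
Inner hash: sum = 240+60+54+54+54+54+54+75 = 645 → 02 85.
Outer input = (K'⊕opad) ∥ inner = 9a 56 5c 5c 5c 5c 5c ∥ 02 85.
Outer hash (tag): sum = 154+86+92+92+92+92+92+2+133 = 835 → 03 43.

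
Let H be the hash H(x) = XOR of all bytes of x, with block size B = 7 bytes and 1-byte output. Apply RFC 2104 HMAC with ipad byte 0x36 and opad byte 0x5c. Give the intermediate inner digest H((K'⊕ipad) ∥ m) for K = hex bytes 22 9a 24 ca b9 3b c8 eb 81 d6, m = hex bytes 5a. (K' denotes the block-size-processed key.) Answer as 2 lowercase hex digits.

cc

Key hex bytes 22 9a 24 ca b9 3b c8 eb 81 d6 is 10 bytes > B = 7, so hash it first: H(key) = a0, then zero-pad to 7 bytes: K' = a0 00 00 00 00 00 00.
K' ⊕ ipad = 96 36 36 36 36 36 36.
Inner input = 96 36 36 36 36 36 36 ∥ 5a.
Inner hash: XOR 96⊕36⊕36⊕36⊕36⊕36⊕36⊕5a = cc.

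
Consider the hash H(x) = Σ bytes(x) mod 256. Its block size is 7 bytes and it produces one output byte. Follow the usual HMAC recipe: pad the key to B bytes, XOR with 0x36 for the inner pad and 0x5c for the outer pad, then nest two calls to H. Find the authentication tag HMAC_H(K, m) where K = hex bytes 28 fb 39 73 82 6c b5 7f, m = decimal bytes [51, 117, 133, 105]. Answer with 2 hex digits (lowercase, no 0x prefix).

Key hex bytes 28 fb 39 73 82 6c b5 7f is 8 bytes > B = 7, so hash it first: H(key) = f1, then zero-pad to 7 bytes: K' = f1 00 00 00 00 00 00.
K' ⊕ ipad = c7 36 36 36 36 36 36.  K' ⊕ opad = ad 5c 5c 5c 5c 5c 5c.
Inner input = (K'⊕ipad) ∥ m = c7 36 36 36 36 36 36 ∥ 33 75 85 69.
Inner hash: sum = 199+54+54+54+54+54+54+51+117+133+105 = 929; mod 256 = 161 → a1.
Outer input = (K'⊕opad) ∥ inner = ad 5c 5c 5c 5c 5c 5c ∥ a1.
Outer hash (tag): sum = 173+92+92+92+92+92+92+161 = 886; mod 256 = 118 → 76.

76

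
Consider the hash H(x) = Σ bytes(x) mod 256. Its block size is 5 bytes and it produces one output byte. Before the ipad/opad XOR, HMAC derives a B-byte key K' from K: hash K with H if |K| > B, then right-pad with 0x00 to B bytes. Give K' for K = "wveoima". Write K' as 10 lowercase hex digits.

|K| = 7 > B = 5, so first hash the key.
H(K): sum = 119+118+101+111+105+109+97 = 760; mod 256 = 248 → f8.
Zero-pad H(K) = f8 to 5 bytes: K' = f8 00 00 00 00.

f800000000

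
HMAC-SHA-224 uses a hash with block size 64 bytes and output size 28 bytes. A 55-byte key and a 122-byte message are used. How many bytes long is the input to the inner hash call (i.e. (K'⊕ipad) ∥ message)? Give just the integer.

Key is 55 ≤ 64 bytes, zero-padded: |K'| = 64.
Inner input = (K'⊕ipad) ∥ m → 64 + 122 = 186 bytes.

186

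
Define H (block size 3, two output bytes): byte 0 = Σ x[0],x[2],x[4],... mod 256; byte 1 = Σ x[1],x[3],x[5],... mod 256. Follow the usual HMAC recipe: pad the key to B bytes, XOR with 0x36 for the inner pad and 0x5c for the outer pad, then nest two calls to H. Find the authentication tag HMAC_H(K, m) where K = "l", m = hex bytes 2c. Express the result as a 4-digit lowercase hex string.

Key "l" = 6c is 1 byte ≤ B = 3; zero-pad to 3 bytes: K' = 6c 00 00.
K' ⊕ ipad = 5a 36 36.  K' ⊕ opad = 30 5c 5c.
Inner input = (K'⊕ipad) ∥ m = 5a 36 36 ∥ 2c.
Inner hash: even-index sum = 144 mod 256 = 144; odd-index sum = 98 mod 256 = 98 → 90 62.
Outer input = (K'⊕opad) ∥ inner = 30 5c 5c ∥ 90 62.
Outer hash (tag): even-index sum = 238 mod 256 = 238; odd-index sum = 236 mod 256 = 236 → ee ec.

eeec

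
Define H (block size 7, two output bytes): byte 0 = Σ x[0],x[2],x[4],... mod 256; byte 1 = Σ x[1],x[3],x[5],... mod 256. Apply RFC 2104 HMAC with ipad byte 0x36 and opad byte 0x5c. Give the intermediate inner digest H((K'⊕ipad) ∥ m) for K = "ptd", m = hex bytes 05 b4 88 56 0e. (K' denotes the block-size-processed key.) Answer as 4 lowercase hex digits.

Key "ptd" = 70 74 64 is 3 bytes ≤ B = 7; zero-pad to 7 bytes: K' = 70 74 64 00 00 00 00.
K' ⊕ ipad = 46 42 52 36 36 36 36.
Inner input = 46 42 52 36 36 36 36 ∥ 05 b4 88 56 0e.
Inner hash: even-index sum = 526 mod 256 = 14; odd-index sum = 329 mod 256 = 73 → 0e 49.

0e49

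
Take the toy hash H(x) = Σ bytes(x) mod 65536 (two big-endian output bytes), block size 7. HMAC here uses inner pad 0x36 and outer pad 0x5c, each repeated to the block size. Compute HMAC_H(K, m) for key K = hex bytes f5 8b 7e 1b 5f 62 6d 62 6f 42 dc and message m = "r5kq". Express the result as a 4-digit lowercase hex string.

0355

Key hex bytes f5 8b 7e 1b 5f 62 6d 62 6f 42 dc is 11 bytes > B = 7, so hash it first: H(key) = 05 36, then zero-pad to 7 bytes: K' = 05 36 00 00 00 00 00.
K' ⊕ ipad = 33 00 36 36 36 36 36.  K' ⊕ opad = 59 6a 5c 5c 5c 5c 5c.
Inner input = (K'⊕ipad) ∥ m = 33 00 36 36 36 36 36 ∥ 72 35 6b 71.
Inner hash: sum = 51+0+54+54+54+54+54+114+53+107+113 = 708 → 02 c4.
Outer input = (K'⊕opad) ∥ inner = 59 6a 5c 5c 5c 5c 5c ∥ 02 c4.
Outer hash (tag): sum = 89+106+92+92+92+92+92+2+196 = 853 → 03 55.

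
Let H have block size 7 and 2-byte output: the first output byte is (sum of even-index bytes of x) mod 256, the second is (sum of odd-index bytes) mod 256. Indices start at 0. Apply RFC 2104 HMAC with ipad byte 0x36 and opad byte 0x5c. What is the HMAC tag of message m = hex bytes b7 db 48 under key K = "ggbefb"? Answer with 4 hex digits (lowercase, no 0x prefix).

06b8

Key "ggbefb" = 67 67 62 65 66 62 is 6 bytes ≤ B = 7; zero-pad to 7 bytes: K' = 67 67 62 65 66 62 00.
K' ⊕ ipad = 51 51 54 53 50 54 36.  K' ⊕ opad = 3b 3b 3e 39 3a 3e 5c.
Inner input = (K'⊕ipad) ∥ m = 51 51 54 53 50 54 36 ∥ b7 db 48.
Inner hash: even-index sum = 518 mod 256 = 6; odd-index sum = 503 mod 256 = 247 → 06 f7.
Outer input = (K'⊕opad) ∥ inner = 3b 3b 3e 39 3a 3e 5c ∥ 06 f7.
Outer hash (tag): even-index sum = 518 mod 256 = 6; odd-index sum = 184 mod 256 = 184 → 06 b8.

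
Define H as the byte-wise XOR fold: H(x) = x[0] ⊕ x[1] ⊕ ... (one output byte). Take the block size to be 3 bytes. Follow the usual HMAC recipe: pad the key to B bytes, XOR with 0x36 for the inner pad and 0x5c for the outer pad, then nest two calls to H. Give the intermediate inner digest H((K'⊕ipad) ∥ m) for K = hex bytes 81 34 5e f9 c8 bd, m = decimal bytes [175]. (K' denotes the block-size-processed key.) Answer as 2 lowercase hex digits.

fe

Key hex bytes 81 34 5e f9 c8 bd is 6 bytes > B = 3, so hash it first: H(key) = 67, then zero-pad to 3 bytes: K' = 67 00 00.
K' ⊕ ipad = 51 36 36.
Inner input = 51 36 36 ∥ af.
Inner hash: XOR 51⊕36⊕36⊕af = fe.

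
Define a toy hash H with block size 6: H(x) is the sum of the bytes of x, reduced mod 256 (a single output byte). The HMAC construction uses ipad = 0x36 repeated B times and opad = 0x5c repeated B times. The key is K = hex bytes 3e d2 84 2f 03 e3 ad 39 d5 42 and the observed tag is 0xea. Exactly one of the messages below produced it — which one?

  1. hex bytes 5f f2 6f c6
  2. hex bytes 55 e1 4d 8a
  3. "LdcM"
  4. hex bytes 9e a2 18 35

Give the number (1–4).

1

Key hex bytes 3e d2 84 2f 03 e3 ad 39 d5 42 is 10 bytes > B = 6, so hash it first: H(key) = a6, then zero-pad to 6 bytes: K' = a6 00 00 00 00 00.
K' ⊕ ipad = 90 36 36 36 36 36; K' ⊕ opad = fa 5c 5c 5c 5c 5c.
m1: inner = H(90 36 36 36 36 36 5f f2 6f c6) = 24; tag = H(fa 5c 5c 5c 5c 5c 24) = ea ← matches
m2: inner = H(90 36 36 36 36 36 55 e1 4d 8a) = ab; tag = H(fa 5c 5c 5c 5c 5c ab) = 71
m3: inner = H(90 36 36 36 36 36 4c 64 63 4d) = fe; tag = H(fa 5c 5c 5c 5c 5c fe) = c4
m4: inner = H(90 36 36 36 36 36 9e a2 18 35) = 2b; tag = H(fa 5c 5c 5c 5c 5c 2b) = f1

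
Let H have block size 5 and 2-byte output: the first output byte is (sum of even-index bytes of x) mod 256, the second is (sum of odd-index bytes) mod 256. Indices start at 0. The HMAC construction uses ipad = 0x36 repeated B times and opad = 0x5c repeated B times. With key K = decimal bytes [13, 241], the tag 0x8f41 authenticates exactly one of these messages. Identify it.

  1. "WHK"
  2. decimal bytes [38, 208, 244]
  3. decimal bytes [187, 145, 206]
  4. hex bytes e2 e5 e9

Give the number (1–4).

Key decimal bytes [13, 241] = 0d f1 is 2 bytes ≤ B = 5; zero-pad to 5 bytes: K' = 0d f1 00 00 00.
K' ⊕ ipad = 3b c7 36 36 36; K' ⊕ opad = 51 ad 5c 5c 5c.
m1: inner = H(3b c7 36 36 36 57 48 4b) = ef 9f; tag = H(51 ad 5c 5c 5c ef 9f) = a8f8
m2: inner = H(3b c7 36 36 36 26 d0 f4) = 77 17; tag = H(51 ad 5c 5c 5c 77 17) = 2080
m3: inner = H(3b c7 36 36 36 bb 91 ce) = 38 86; tag = H(51 ad 5c 5c 5c 38 86) = 8f41 ← matches
m4: inner = H(3b c7 36 36 36 e2 e5 e9) = 8c c8; tag = H(51 ad 5c 5c 5c 8c c8) = d195

3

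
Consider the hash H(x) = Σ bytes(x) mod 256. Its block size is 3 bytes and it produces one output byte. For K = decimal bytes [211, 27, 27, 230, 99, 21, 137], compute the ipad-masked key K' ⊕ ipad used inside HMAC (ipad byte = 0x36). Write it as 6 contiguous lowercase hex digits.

c63636

Key decimal bytes [211, 27, 27, 230, 99, 21, 137] = d3 1b 1b e6 63 15 89 is 7 bytes > B = 3, so hash it first: H(key) = f0, then zero-pad to 3 bytes: K' = f0 00 00.
XOR each byte with 0x36: f0⊕36=c6, 00⊕36=36, 00⊕36=36.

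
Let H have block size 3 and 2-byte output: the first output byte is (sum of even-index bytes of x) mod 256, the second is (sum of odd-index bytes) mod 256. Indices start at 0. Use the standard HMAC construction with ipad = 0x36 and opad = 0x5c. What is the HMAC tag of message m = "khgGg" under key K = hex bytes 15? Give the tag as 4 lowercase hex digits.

1464

Key hex bytes 15 is 1 byte ≤ B = 3; zero-pad to 3 bytes: K' = 15 00 00.
K' ⊕ ipad = 23 36 36.  K' ⊕ opad = 49 5c 5c.
Inner input = (K'⊕ipad) ∥ m = 23 36 36 ∥ 6b 68 67 47 67.
Inner hash: even-index sum = 264 mod 256 = 8; odd-index sum = 367 mod 256 = 111 → 08 6f.
Outer input = (K'⊕opad) ∥ inner = 49 5c 5c ∥ 08 6f.
Outer hash (tag): even-index sum = 276 mod 256 = 20; odd-index sum = 100 mod 256 = 100 → 14 64.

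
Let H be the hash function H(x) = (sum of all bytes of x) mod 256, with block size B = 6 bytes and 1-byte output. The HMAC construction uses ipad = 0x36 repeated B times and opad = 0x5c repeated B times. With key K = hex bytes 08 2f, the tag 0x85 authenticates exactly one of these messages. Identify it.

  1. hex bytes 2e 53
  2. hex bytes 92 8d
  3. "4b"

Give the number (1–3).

Key hex bytes 08 2f is 2 bytes ≤ B = 6; zero-pad to 6 bytes: K' = 08 2f 00 00 00 00.
K' ⊕ ipad = 3e 19 36 36 36 36; K' ⊕ opad = 54 73 5c 5c 5c 5c.
m1: inner = H(3e 19 36 36 36 36 2e 53) = b0; tag = H(54 73 5c 5c 5c 5c b0) = e7
m2: inner = H(3e 19 36 36 36 36 92 8d) = 4e; tag = H(54 73 5c 5c 5c 5c 4e) = 85 ← matches
m3: inner = H(3e 19 36 36 36 36 34 62) = c5; tag = H(54 73 5c 5c 5c 5c c5) = fc

2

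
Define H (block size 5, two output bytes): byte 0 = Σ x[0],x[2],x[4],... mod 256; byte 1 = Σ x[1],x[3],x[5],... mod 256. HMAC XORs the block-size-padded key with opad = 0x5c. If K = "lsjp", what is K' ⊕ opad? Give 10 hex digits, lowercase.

302f362c5c

Key "lsjp" = 6c 73 6a 70 is 4 bytes ≤ B = 5; zero-pad to 5 bytes: K' = 6c 73 6a 70 00.
XOR each byte with 0x5c: 6c⊕5c=30, 73⊕5c=2f, 6a⊕5c=36, 70⊕5c=2c, 00⊕5c=5c.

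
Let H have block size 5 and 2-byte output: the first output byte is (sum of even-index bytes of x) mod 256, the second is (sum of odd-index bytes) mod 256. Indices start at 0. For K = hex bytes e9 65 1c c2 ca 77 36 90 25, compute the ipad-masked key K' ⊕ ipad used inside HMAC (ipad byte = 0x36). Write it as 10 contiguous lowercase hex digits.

1c18363636

Key hex bytes e9 65 1c c2 ca 77 36 90 25 is 9 bytes > B = 5, so hash it first: H(key) = 2a 2e, then zero-pad to 5 bytes: K' = 2a 2e 00 00 00.
XOR each byte with 0x36: 2a⊕36=1c, 2e⊕36=18, 00⊕36=36, 00⊕36=36, 00⊕36=36.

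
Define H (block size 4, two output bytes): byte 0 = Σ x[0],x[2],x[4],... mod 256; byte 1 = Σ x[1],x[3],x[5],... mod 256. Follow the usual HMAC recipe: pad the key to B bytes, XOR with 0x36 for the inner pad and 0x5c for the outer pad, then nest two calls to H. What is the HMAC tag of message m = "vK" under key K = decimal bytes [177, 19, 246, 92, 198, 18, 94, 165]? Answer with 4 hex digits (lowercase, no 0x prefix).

Key decimal bytes [177, 19, 246, 92, 198, 18, 94, 165] = b1 13 f6 5c c6 12 5e a5 is 8 bytes > B = 4, so hash it first: H(key) = cb 26, then zero-pad to 4 bytes: K' = cb 26 00 00.
K' ⊕ ipad = fd 10 36 36.  K' ⊕ opad = 97 7a 5c 5c.
Inner input = (K'⊕ipad) ∥ m = fd 10 36 36 ∥ 76 4b.
Inner hash: even-index sum = 425 mod 256 = 169; odd-index sum = 145 mod 256 = 145 → a9 91.
Outer input = (K'⊕opad) ∥ inner = 97 7a 5c 5c ∥ a9 91.
Outer hash (tag): even-index sum = 412 mod 256 = 156; odd-index sum = 359 mod 256 = 103 → 9c 67.

9c67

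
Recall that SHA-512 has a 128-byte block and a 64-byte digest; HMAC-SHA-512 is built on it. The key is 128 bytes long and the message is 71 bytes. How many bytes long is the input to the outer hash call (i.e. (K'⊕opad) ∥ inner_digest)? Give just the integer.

192

Key is 128 ≤ 128 bytes, zero-padded: |K'| = 128.
Outer input = (K'⊕opad) ∥ H(inner) → 128 + 64 = 192 bytes.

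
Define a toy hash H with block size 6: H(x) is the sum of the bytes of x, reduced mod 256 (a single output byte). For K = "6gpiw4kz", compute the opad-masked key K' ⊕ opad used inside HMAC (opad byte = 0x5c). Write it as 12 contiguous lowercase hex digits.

Key "6gpiw4kz" = 36 67 70 69 77 34 6b 7a is 8 bytes > B = 6, so hash it first: H(key) = 06, then zero-pad to 6 bytes: K' = 06 00 00 00 00 00.
XOR each byte with 0x5c: 06⊕5c=5a, 00⊕5c=5c, 00⊕5c=5c, 00⊕5c=5c, 00⊕5c=5c, 00⊕5c=5c.

5a5c5c5c5c5c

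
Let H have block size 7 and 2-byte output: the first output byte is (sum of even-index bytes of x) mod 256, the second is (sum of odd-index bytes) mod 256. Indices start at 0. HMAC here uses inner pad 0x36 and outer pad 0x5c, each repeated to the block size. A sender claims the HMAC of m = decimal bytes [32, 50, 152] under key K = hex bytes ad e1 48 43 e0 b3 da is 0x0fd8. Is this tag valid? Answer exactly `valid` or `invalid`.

invalid

Key hex bytes ad e1 48 43 e0 b3 da is exactly B = 7 bytes: K' = ad e1 48 43 e0 b3 da.
K' ⊕ ipad = 9b d7 7e 75 d6 85 ec; K' ⊕ opad = f1 bd 14 1f bc ef 86.
Inner hash: even-index sum = 781 mod 256 = 13; odd-index sum = 649 mod 256 = 137 → 0d 89.
Outer hash (recomputed tag): even-index sum = 720 mod 256 = 208; odd-index sum = 472 mod 256 = 216 → d0 d8.
Recomputed tag = d0d8; claimed = 0fd8 → mismatch.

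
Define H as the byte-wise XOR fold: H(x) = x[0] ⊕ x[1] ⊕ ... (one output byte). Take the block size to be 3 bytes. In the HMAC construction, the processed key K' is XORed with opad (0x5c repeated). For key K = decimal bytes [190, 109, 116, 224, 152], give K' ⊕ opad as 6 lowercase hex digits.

Key decimal bytes [190, 109, 116, 224, 152] = be 6d 74 e0 98 is 5 bytes > B = 3, so hash it first: H(key) = df, then zero-pad to 3 bytes: K' = df 00 00.
XOR each byte with 0x5c: df⊕5c=83, 00⊕5c=5c, 00⊕5c=5c.

835c5c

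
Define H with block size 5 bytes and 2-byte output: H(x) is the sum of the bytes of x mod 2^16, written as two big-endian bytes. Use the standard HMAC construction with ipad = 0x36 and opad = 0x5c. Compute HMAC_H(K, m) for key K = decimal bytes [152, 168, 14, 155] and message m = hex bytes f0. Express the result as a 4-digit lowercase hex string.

0387

Key decimal bytes [152, 168, 14, 155] = 98 a8 0e 9b is 4 bytes ≤ B = 5; zero-pad to 5 bytes: K' = 98 a8 0e 9b 00.
K' ⊕ ipad = ae 9e 38 ad 36.  K' ⊕ opad = c4 f4 52 c7 5c.
Inner input = (K'⊕ipad) ∥ m = ae 9e 38 ad 36 ∥ f0.
Inner hash: sum = 174+158+56+173+54+240 = 855 → 03 57.
Outer input = (K'⊕opad) ∥ inner = c4 f4 52 c7 5c ∥ 03 57.
Outer hash (tag): sum = 196+244+82+199+92+3+87 = 903 → 03 87.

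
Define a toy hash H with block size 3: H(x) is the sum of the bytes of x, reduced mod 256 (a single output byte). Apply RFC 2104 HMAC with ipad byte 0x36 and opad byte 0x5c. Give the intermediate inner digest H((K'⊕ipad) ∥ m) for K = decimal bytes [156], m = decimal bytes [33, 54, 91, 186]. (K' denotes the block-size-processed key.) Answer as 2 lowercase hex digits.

82

Key decimal bytes [156] = 9c is 1 byte ≤ B = 3; zero-pad to 3 bytes: K' = 9c 00 00.
K' ⊕ ipad = aa 36 36.
Inner input = aa 36 36 ∥ 21 36 5b ba.
Inner hash: sum = 170+54+54+33+54+91+186 = 642; mod 256 = 130 → 82.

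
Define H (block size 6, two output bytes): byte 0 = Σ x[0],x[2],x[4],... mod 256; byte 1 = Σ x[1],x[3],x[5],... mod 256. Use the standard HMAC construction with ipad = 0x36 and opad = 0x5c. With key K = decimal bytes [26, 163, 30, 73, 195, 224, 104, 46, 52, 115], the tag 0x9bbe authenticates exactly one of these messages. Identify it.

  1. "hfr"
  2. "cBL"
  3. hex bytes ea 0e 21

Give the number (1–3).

3

Key decimal bytes [26, 163, 30, 73, 195, 224, 104, 46, 52, 115] = 1a a3 1e 49 c3 e0 68 2e 34 73 is 10 bytes > B = 6, so hash it first: H(key) = 97 6d, then zero-pad to 6 bytes: K' = 97 6d 00 00 00 00.
K' ⊕ ipad = a1 5b 36 36 36 36; K' ⊕ opad = cb 31 5c 5c 5c 5c.
m1: inner = H(a1 5b 36 36 36 36 68 66 72) = e7 2d; tag = H(cb 31 5c 5c 5c 5c e7 2d) = 6a16
m2: inner = H(a1 5b 36 36 36 36 63 42 4c) = bc 09; tag = H(cb 31 5c 5c 5c 5c bc 09) = 3ff2
m3: inner = H(a1 5b 36 36 36 36 ea 0e 21) = 18 d5; tag = H(cb 31 5c 5c 5c 5c 18 d5) = 9bbe ← matches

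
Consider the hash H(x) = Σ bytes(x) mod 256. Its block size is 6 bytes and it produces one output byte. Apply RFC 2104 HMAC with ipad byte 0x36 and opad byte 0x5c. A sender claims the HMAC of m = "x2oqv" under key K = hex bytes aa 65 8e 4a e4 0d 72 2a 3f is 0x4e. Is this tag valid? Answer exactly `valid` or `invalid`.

valid

Key hex bytes aa 65 8e 4a e4 0d 72 2a 3f is 9 bytes > B = 6, so hash it first: H(key) = b3, then zero-pad to 6 bytes: K' = b3 00 00 00 00 00.
K' ⊕ ipad = 85 36 36 36 36 36; K' ⊕ opad = ef 5c 5c 5c 5c 5c.
Inner hash: sum = 133+54+54+54+54+54+120+50+111+113+118 = 915; mod 256 = 147 → 93.
Outer hash (recomputed tag): sum = 239+92+92+92+92+92+147 = 846; mod 256 = 78 → 4e.
Recomputed tag = 4e; claimed = 4e → match.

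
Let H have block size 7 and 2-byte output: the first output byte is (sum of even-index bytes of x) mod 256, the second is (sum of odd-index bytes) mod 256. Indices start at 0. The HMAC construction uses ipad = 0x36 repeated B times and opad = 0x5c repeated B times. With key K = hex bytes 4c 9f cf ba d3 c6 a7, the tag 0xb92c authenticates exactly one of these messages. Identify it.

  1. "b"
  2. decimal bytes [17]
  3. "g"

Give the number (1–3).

3

Key hex bytes 4c 9f cf ba d3 c6 a7 is exactly B = 7 bytes: K' = 4c 9f cf ba d3 c6 a7.
K' ⊕ ipad = 7a a9 f9 8c e5 f0 91; K' ⊕ opad = 10 c3 93 e6 8f 9a fb.
m1: inner = H(7a a9 f9 8c e5 f0 91 62) = e9 87; tag = H(10 c3 93 e6 8f 9a fb e9 87) = b42c
m2: inner = H(7a a9 f9 8c e5 f0 91 11) = e9 36; tag = H(10 c3 93 e6 8f 9a fb e9 36) = 632c
m3: inner = H(7a a9 f9 8c e5 f0 91 67) = e9 8c; tag = H(10 c3 93 e6 8f 9a fb e9 8c) = b92c ← matches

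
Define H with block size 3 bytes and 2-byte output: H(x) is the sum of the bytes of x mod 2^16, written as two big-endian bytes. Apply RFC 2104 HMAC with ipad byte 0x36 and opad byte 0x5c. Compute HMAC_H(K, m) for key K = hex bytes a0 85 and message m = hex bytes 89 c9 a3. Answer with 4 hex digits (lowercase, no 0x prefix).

02a8

Key hex bytes a0 85 is 2 bytes ≤ B = 3; zero-pad to 3 bytes: K' = a0 85 00.
K' ⊕ ipad = 96 b3 36.  K' ⊕ opad = fc d9 5c.
Inner input = (K'⊕ipad) ∥ m = 96 b3 36 ∥ 89 c9 a3.
Inner hash: sum = 150+179+54+137+201+163 = 884 → 03 74.
Outer input = (K'⊕opad) ∥ inner = fc d9 5c ∥ 03 74.
Outer hash (tag): sum = 252+217+92+3+116 = 680 → 02 a8.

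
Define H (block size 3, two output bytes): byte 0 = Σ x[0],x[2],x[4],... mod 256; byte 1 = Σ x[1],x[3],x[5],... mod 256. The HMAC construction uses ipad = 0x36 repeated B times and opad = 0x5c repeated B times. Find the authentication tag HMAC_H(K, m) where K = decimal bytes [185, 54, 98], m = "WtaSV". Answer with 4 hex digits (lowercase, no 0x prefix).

3114

Key decimal bytes [185, 54, 98] = b9 36 62 is exactly B = 3 bytes: K' = b9 36 62.
K' ⊕ ipad = 8f 00 54.  K' ⊕ opad = e5 6a 3e.
Inner input = (K'⊕ipad) ∥ m = 8f 00 54 ∥ 57 74 61 53 56.
Inner hash: even-index sum = 426 mod 256 = 170; odd-index sum = 270 mod 256 = 14 → aa 0e.
Outer input = (K'⊕opad) ∥ inner = e5 6a 3e ∥ aa 0e.
Outer hash (tag): even-index sum = 305 mod 256 = 49; odd-index sum = 276 mod 256 = 20 → 31 14.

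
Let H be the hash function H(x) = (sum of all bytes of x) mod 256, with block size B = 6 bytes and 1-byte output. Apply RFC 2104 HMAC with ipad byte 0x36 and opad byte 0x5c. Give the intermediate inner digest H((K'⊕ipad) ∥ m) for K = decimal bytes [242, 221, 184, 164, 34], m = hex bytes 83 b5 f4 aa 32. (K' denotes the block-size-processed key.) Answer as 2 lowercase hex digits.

21

Key decimal bytes [242, 221, 184, 164, 34] = f2 dd b8 a4 22 is 5 bytes ≤ B = 6; zero-pad to 6 bytes: K' = f2 dd b8 a4 22 00.
K' ⊕ ipad = c4 eb 8e 92 14 36.
Inner input = c4 eb 8e 92 14 36 ∥ 83 b5 f4 aa 32.
Inner hash: sum = 196+235+142+146+20+54+131+181+244+170+50 = 1569; mod 256 = 33 → 21.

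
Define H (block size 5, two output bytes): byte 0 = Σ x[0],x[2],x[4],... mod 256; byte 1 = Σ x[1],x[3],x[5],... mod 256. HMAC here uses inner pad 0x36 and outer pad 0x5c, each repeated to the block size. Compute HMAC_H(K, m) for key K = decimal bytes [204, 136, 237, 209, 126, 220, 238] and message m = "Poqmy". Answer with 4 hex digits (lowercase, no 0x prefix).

Key decimal bytes [204, 136, 237, 209, 126, 220, 238] = cc 88 ed d1 7e dc ee is 7 bytes > B = 5, so hash it first: H(key) = 25 35, then zero-pad to 5 bytes: K' = 25 35 00 00 00.
K' ⊕ ipad = 13 03 36 36 36.  K' ⊕ opad = 79 69 5c 5c 5c.
Inner input = (K'⊕ipad) ∥ m = 13 03 36 36 36 ∥ 50 6f 71 6d 79.
Inner hash: even-index sum = 347 mod 256 = 91; odd-index sum = 371 mod 256 = 115 → 5b 73.
Outer input = (K'⊕opad) ∥ inner = 79 69 5c 5c 5c ∥ 5b 73.
Outer hash (tag): even-index sum = 420 mod 256 = 164; odd-index sum = 288 mod 256 = 32 → a4 20.

a420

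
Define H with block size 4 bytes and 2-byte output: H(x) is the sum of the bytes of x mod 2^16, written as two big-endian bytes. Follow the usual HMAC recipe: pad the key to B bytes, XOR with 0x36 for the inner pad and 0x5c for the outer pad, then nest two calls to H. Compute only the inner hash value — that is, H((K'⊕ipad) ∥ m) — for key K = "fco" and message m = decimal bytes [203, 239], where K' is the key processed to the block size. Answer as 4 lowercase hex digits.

Key "fco" = 66 63 6f is 3 bytes ≤ B = 4; zero-pad to 4 bytes: K' = 66 63 6f 00.
K' ⊕ ipad = 50 55 59 36.
Inner input = 50 55 59 36 ∥ cb ef.
Inner hash: sum = 80+85+89+54+203+239 = 750 → 02 ee.

02ee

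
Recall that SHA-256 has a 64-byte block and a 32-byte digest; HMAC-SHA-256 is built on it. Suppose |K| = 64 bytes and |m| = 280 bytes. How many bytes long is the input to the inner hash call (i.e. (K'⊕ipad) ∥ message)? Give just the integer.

344

Key is 64 ≤ 64 bytes, zero-padded: |K'| = 64.
Inner input = (K'⊕ipad) ∥ m → 64 + 280 = 344 bytes.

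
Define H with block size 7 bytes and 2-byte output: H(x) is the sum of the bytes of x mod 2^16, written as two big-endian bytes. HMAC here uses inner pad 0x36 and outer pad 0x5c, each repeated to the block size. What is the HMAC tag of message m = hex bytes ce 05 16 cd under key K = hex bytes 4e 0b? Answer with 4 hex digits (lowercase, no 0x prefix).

Key hex bytes 4e 0b is 2 bytes ≤ B = 7; zero-pad to 7 bytes: K' = 4e 0b 00 00 00 00 00.
K' ⊕ ipad = 78 3d 36 36 36 36 36.  K' ⊕ opad = 12 57 5c 5c 5c 5c 5c.
Inner input = (K'⊕ipad) ∥ m = 78 3d 36 36 36 36 36 ∥ ce 05 16 cd.
Inner hash: sum = 120+61+54+54+54+54+54+206+5+22+205 = 889 → 03 79.
Outer input = (K'⊕opad) ∥ inner = 12 57 5c 5c 5c 5c 5c ∥ 03 79.
Outer hash (tag): sum = 18+87+92+92+92+92+92+3+121 = 689 → 02 b1.

02b1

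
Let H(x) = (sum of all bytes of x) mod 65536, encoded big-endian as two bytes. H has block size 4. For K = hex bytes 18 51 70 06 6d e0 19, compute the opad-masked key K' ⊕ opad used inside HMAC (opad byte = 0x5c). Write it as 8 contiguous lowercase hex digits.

Key hex bytes 18 51 70 06 6d e0 19 is 7 bytes > B = 4, so hash it first: H(key) = 02 45, then zero-pad to 4 bytes: K' = 02 45 00 00.
XOR each byte with 0x5c: 02⊕5c=5e, 45⊕5c=19, 00⊕5c=5c, 00⊕5c=5c.

5e195c5c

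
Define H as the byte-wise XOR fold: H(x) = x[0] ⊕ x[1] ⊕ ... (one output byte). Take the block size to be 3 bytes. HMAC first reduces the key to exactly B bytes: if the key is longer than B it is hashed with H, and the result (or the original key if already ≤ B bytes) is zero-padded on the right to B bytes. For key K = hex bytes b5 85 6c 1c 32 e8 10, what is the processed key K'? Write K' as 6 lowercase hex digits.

|K| = 7 > B = 3, so first hash the key.
H(K): XOR b5⊕85⊕6c⊕1c⊕32⊕e8⊕10 = 8a.
Zero-pad H(K) = 8a to 3 bytes: K' = 8a 00 00.

8a0000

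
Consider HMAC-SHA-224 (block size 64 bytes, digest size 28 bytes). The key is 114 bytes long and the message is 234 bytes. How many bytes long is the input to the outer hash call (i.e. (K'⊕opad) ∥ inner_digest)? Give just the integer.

Key is 114 > 64 bytes, so it is hashed to 28 bytes then zero-padded to 64: |K'| = 64.
Outer input = (K'⊕opad) ∥ H(inner) → 64 + 28 = 92 bytes.

92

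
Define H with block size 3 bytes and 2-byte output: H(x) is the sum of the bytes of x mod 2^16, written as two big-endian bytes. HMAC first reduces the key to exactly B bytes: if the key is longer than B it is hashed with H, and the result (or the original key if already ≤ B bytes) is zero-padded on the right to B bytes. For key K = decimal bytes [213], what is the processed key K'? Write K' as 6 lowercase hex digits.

Key decimal bytes [213] = d5 is 1 byte ≤ B = 3; zero-pad to 3 bytes: K' = d5 00 00.

d50000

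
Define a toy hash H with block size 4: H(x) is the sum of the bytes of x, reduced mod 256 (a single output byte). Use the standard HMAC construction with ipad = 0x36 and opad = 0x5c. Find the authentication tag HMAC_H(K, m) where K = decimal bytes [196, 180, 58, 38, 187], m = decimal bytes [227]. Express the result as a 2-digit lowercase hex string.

0d

Key decimal bytes [196, 180, 58, 38, 187] = c4 b4 3a 26 bb is 5 bytes > B = 4, so hash it first: H(key) = 93, then zero-pad to 4 bytes: K' = 93 00 00 00.
K' ⊕ ipad = a5 36 36 36.  K' ⊕ opad = cf 5c 5c 5c.
Inner input = (K'⊕ipad) ∥ m = a5 36 36 36 ∥ e3.
Inner hash: sum = 165+54+54+54+227 = 554; mod 256 = 42 → 2a.
Outer input = (K'⊕opad) ∥ inner = cf 5c 5c 5c ∥ 2a.
Outer hash (tag): sum = 207+92+92+92+42 = 525; mod 256 = 13 → 0d.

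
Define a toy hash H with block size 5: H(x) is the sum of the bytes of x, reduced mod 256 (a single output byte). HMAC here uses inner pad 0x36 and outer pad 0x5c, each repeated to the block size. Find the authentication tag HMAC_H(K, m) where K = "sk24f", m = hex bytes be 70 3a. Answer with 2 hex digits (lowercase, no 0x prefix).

d6

Key "sk24f" = 73 6b 32 34 66 is exactly B = 5 bytes: K' = 73 6b 32 34 66.
K' ⊕ ipad = 45 5d 04 02 50.  K' ⊕ opad = 2f 37 6e 68 3a.
Inner input = (K'⊕ipad) ∥ m = 45 5d 04 02 50 ∥ be 70 3a.
Inner hash: sum = 69+93+4+2+80+190+112+58 = 608; mod 256 = 96 → 60.
Outer input = (K'⊕opad) ∥ inner = 2f 37 6e 68 3a ∥ 60.
Outer hash (tag): sum = 47+55+110+104+58+96 = 470; mod 256 = 214 → d6.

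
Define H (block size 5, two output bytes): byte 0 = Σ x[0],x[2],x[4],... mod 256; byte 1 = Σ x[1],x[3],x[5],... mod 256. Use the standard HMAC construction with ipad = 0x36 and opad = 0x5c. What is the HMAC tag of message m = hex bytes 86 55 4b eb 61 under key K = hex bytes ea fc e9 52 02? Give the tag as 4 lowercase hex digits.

29dd

Key hex bytes ea fc e9 52 02 is exactly B = 5 bytes: K' = ea fc e9 52 02.
K' ⊕ ipad = dc ca df 64 34.  K' ⊕ opad = b6 a0 b5 0e 5e.
Inner input = (K'⊕ipad) ∥ m = dc ca df 64 34 ∥ 86 55 4b eb 61.
Inner hash: even-index sum = 815 mod 256 = 47; odd-index sum = 608 mod 256 = 96 → 2f 60.
Outer input = (K'⊕opad) ∥ inner = b6 a0 b5 0e 5e ∥ 2f 60.
Outer hash (tag): even-index sum = 553 mod 256 = 41; odd-index sum = 221 mod 256 = 221 → 29 dd.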